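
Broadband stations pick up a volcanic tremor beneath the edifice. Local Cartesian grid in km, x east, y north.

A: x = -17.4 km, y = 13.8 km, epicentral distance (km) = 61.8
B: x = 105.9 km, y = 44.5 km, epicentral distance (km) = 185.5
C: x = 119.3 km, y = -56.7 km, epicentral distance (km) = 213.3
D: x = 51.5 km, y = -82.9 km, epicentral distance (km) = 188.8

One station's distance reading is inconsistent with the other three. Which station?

Solve using three stations at a time. Using A, B, C (subtract circle equations pairwise → linear system) gives (x, y) ≈ (-78.4, 23.4).
Distances from that point to each station vs reported:
  A: calculated 61.7 vs reported 61.8 → residual 0.1 km
  B: calculated 185.5 vs reported 185.5 → residual 0.0 km
  C: calculated 213.3 vs reported 213.3 → residual 0.0 km
  D: calculated 167.8 vs reported 188.8 → residual 21.0 km
A, B, C are mutually consistent (residuals ≈ 0); D is off by 21.0 km.

D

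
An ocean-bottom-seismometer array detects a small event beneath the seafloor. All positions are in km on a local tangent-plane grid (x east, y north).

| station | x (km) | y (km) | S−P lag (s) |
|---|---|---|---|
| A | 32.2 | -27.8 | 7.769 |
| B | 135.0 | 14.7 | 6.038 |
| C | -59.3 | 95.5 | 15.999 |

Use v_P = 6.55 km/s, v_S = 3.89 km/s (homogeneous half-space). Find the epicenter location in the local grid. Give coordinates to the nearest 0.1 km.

Distance from S−P lag: d = Δt · v_P v_S / (v_P − v_S) = Δt · (6.55·3.89)/(6.55−3.89) ≈ 9.5788·Δt.
So d_A = 74.42, d_B = 57.84, d_C = 153.25 km.
Circle about each station: (x − 32.2)² + (y + 27.8)² = 74.42²; (x − 135.0)² + (y − 14.7)² = 57.84²; (x + 59.3)² + (y − 95.5)² = 153.25².
Subtracting pairs of circle equations eliminates x²+y² and gives linear equations (the radical axes):
205.6 x + 85.0 y = 18824.28
-183.0 x + 246.6 y = -7120.17
Solving the 2×2 system: x ≈ 79.2, y ≈ 29.9 km.
Check against A (with the unrounded x, y): √((x − 32.2)²+(y + 27.8)²) = 74.42 ≈ 74.42 km. ✓

(79.2, 29.9)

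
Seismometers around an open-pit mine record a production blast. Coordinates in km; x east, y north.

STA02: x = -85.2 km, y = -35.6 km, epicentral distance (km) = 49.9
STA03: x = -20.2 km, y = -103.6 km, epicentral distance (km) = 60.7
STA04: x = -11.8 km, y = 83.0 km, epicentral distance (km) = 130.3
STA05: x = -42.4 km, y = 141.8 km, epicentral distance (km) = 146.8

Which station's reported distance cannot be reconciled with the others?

Solve using three stations at a time. Using STA02, STA03, STA04 (subtract circle equations pairwise → linear system) gives (x, y) ≈ (-36.2, -45.0).
Distances from that point to each station vs reported:
  STA02: calculated 49.9 vs reported 49.9 → residual 0.0 km
  STA03: calculated 60.7 vs reported 60.7 → residual 0.0 km
  STA04: calculated 130.3 vs reported 130.3 → residual 0.0 km
  STA05: calculated 186.9 vs reported 146.8 → residual 40.1 km
STA02, STA03, STA04 are mutually consistent (residuals ≈ 0); STA05 is off by 40.1 km.

STA05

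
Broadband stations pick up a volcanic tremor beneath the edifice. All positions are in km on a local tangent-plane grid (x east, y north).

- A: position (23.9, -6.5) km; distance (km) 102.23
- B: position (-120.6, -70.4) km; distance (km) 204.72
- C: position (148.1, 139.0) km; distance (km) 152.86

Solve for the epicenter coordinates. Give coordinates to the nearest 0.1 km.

Circle about each station: (x − 23.9)² + (y + 6.5)² = 102.23²; (x + 120.6)² + (y + 70.4)² = 204.72²; (x − 148.1)² + (y − 139.0)² = 152.86².
Subtracting the A equation from the B and C equations removes the quadratic terms:
-289.0 x − 127.8 y = -12572.25
248.4 x + 291.0 y = 27725.94
Solving the 2×2 system: x ≈ 2.2, y ≈ 93.4 km.

(2.2, 93.4)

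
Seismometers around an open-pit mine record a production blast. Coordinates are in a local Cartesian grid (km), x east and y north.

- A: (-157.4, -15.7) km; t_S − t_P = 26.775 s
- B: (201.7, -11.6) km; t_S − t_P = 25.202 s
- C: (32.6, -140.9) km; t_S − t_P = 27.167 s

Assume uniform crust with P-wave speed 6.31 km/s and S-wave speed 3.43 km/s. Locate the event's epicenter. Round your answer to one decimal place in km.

Distance from S−P lag: d = Δt · v_P v_S / (v_P − v_S) = Δt · (6.31·3.43)/(6.31−3.43) ≈ 7.5150·Δt.
So d_A = 201.22, d_B = 189.39, d_C = 204.16 km.
Circle about each station: (x + 157.4)² + (y + 15.7)² = 201.22²; (x − 201.7)² + (y + 11.6)² = 189.39²; (x − 32.6)² + (y + 140.9)² = 204.16².
Subtracting pairs of circle equations eliminates x²+y² and gives linear equations (the radical axes):
718.2 x + 8.2 y = 20417.12
380.0 x − 250.4 y = -5297.50
Solving the 2×2 system: x ≈ 27.7, y ≈ 63.2 km.

(27.7, 63.2)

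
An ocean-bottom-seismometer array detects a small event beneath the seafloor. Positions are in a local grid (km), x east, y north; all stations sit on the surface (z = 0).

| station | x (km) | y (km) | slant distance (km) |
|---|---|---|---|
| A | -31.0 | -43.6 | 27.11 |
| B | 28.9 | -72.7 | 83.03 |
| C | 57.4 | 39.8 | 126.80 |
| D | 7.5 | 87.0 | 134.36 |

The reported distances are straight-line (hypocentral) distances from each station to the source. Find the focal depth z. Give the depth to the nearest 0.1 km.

Each station gives a sphere (x−x_i)² + (y−y_i)² + z² = d_i² (stations at z=0).
Subtracting the A sphere from B and C: z² cancels, leaving linear equations in x and y:
119.8 x − 58.2 y = -2900.49
176.8 x + 166.8 y = -13326.45
Solving: x ≈ -41.602, y ≈ -35.798 km (keep extra digits for the depth step; rounded: -41.6, -35.8).
Then from the A sphere: z² = 27.11² − (x + 31.0)² − (y + 43.6)² with x = -41.602, y = -35.798, so z ≈ 23.700 ≈ 23.7 km.

z ≈ 23.7 km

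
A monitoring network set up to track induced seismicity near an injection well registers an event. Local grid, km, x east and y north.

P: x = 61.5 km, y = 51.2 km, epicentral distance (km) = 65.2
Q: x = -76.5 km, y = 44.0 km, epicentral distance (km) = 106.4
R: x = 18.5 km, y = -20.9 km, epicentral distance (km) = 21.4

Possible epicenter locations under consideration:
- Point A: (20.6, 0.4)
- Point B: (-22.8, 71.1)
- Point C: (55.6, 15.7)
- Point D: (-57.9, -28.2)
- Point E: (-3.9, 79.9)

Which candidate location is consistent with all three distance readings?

For each candidate, compare |candidate − station| to the reported distance:
Point A: residuals P 0.0, Q 0.0, R 0.0 → max 0.0 km
Point B: residuals P 21.4, Q 46.2, R 79.4 → max 79.4 km
Point C: residuals P 29.2, Q 28.7, R 30.7 → max 30.7 km
Point D: residuals P 78.2, Q 31.8, R 55.3 → max 78.2 km
Point E: residuals P 6.2, Q 25.4, R 81.9 → max 81.9 km
Only Point A has all residuals ≈ 0.

Point A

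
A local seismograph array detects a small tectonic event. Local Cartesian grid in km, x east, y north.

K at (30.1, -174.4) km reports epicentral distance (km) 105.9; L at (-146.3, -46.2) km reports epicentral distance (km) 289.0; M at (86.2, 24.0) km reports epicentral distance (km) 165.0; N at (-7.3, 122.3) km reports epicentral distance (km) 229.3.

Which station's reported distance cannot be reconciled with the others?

Solve using three stations at a time. Using K, L, M (subtract circle equations pairwise → linear system) gives (x, y) ≈ (128.6, -135.5).
Distances from that point to each station vs reported:
  K: calculated 105.9 vs reported 105.9 → residual 0.0 km
  L: calculated 289.0 vs reported 289.0 → residual 0.0 km
  M: calculated 165.0 vs reported 165.0 → residual 0.0 km
  N: calculated 291.4 vs reported 229.3 → residual 62.1 km
K, L, M are mutually consistent (residuals ≈ 0); N is off by 62.1 km.

N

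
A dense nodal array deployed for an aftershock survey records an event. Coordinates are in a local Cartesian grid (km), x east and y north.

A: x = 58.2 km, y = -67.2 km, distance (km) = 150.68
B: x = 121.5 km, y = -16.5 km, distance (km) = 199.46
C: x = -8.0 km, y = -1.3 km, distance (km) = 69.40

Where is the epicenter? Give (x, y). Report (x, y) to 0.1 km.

Circle about each station: (x − 58.2)² + (y + 67.2)² = 150.68²; (x − 121.5)² + (y + 16.5)² = 199.46²; (x + 8.0)² + (y + 1.3)² = 69.40².
Subtracting the A equation from the B and C equations removes the quadratic terms:
126.6 x + 101.4 y = -9948.41
-132.4 x + 131.8 y = 10050.71
Solving the 2×2 system: x ≈ -77.4, y ≈ -1.5 km.
Check against A (with the unrounded x, y): √((x − 58.2)²+(y + 67.2)²) = 150.68 ≈ 150.68 km. ✓

(-77.4, -1.5)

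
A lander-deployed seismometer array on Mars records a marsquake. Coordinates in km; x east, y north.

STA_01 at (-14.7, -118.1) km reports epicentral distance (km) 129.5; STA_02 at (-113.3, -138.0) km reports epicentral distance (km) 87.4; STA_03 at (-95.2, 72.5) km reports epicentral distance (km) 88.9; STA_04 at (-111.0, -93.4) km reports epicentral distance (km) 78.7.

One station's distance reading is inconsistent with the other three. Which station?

Solve using three stations at a time. Using STA_01, STA_03, STA_04 (subtract circle equations pairwise → linear system) gives (x, y) ≈ (-94.8, -16.4).
Distances from that point to each station vs reported:
  STA_01: calculated 129.5 vs reported 129.5 → residual 0.0 km
  STA_02: calculated 123.0 vs reported 87.4 → residual 35.6 km
  STA_03: calculated 88.9 vs reported 88.9 → residual 0.0 km
  STA_04: calculated 78.7 vs reported 78.7 → residual 0.0 km
STA_01, STA_03, STA_04 are mutually consistent (residuals ≈ 0); STA_02 is off by 35.6 km.

STA_02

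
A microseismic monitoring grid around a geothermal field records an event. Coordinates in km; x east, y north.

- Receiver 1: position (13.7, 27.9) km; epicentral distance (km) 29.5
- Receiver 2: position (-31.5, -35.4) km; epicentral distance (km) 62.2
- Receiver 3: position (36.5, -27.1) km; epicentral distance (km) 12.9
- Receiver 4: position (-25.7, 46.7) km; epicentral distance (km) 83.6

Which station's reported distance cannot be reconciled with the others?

Receiver 1

Solve using three stations at a time. Using Receiver 2, Receiver 3, Receiver 4 (subtract circle equations pairwise → linear system) gives (x, y) ≈ (28.0, -17.4).
Distances from that point to each station vs reported:
  Receiver 1: calculated 47.5 vs reported 29.5 → residual 18.0 km
  Receiver 2: calculated 62.2 vs reported 62.2 → residual 0.0 km
  Receiver 3: calculated 12.9 vs reported 12.9 → residual 0.0 km
  Receiver 4: calculated 83.6 vs reported 83.6 → residual 0.0 km
Receiver 2, Receiver 3, Receiver 4 are mutually consistent (residuals ≈ 0); Receiver 1 is off by 18.0 km.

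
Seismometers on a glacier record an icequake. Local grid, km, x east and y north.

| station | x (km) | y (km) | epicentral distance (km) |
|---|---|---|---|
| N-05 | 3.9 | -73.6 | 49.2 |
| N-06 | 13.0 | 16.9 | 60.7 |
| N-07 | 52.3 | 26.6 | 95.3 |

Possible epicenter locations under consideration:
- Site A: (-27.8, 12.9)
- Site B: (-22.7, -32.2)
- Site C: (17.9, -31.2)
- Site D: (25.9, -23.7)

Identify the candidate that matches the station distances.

For each candidate, compare |candidate − station| to the reported distance:
Site A: residuals N-05 42.9, N-06 19.7, N-07 14.0 → max 42.9 km
Site B: residuals N-05 0.0, N-06 0.0, N-07 0.0 → max 0.0 km
Site C: residuals N-05 4.5, N-06 12.4, N-07 28.0 → max 28.0 km
Site D: residuals N-05 5.3, N-06 18.1, N-07 38.5 → max 38.5 km
Only Site B has all residuals ≈ 0.

Site B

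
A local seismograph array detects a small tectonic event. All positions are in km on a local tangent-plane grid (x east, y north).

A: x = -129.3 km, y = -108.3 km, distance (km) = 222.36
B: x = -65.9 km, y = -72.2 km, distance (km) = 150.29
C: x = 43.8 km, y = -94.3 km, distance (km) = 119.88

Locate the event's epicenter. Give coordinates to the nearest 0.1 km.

Circle about each station: (x + 129.3)² + (y + 108.3)² = 222.36²; (x + 65.9)² + (y + 72.2)² = 150.29²; (x − 43.8)² + (y + 94.3)² = 119.88².
Subtracting pairs of circle equations eliminates x²+y² and gives linear equations (the radical axes):
126.8 x + 72.2 y = 7965.16
346.2 x + 28.0 y = 17436.31
Solving the 2×2 system: x ≈ 48.3, y ≈ 25.5 km.
Check against A (with the unrounded x, y): √((x + 129.3)²+(y + 108.3)²) = 222.36 ≈ 222.36 km. ✓

x ≈ 48.3 km, y ≈ 25.5 km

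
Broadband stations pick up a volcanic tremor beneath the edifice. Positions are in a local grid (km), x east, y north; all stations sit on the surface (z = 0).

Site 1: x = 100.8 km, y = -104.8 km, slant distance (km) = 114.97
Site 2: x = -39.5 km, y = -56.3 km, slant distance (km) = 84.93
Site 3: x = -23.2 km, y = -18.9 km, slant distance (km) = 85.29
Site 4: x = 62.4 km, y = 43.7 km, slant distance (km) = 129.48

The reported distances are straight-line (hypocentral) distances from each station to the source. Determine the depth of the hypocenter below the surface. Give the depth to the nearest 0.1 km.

depth ≈ 63.7 km

Each station gives a sphere (x−x_i)² + (y−y_i)² + z² = d_i² (stations at z=0).
Subtracting the Site 1 sphere from Site 2 and Site 3: z² cancels, leaving linear equations in x and y:
-280.6 x + 97.0 y = -10408.74
-248.0 x + 171.8 y = -14304.51
Solving: x ≈ 16.591, y ≈ -59.313 km (keep extra digits for the depth step; rounded: 16.6, -59.3).
Then from the Site 1 sphere: z² = 114.97² − (x − 100.8)² − (y + 104.8)² with x = 16.591, y = -59.313, so z ≈ 63.701 ≈ 63.7 km.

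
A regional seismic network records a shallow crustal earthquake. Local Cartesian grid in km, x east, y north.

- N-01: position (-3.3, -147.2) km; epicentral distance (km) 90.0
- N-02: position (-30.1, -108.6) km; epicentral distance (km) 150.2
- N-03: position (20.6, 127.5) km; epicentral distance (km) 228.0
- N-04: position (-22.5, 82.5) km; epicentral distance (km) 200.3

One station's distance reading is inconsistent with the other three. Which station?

Solve using three stations at a time. Using N-01, N-03, N-04 (subtract circle equations pairwise → linear system) gives (x, y) ≈ (70.3, -95.1).
Distances from that point to each station vs reported:
  N-01: calculated 90.2 vs reported 90.0 → residual 0.2 km
  N-02: calculated 101.3 vs reported 150.2 → residual 48.9 km
  N-03: calculated 228.1 vs reported 228.0 → residual 0.1 km
  N-04: calculated 200.4 vs reported 200.3 → residual 0.1 km
N-01, N-03, N-04 are mutually consistent (residuals ≈ 0); N-02 is off by 48.9 km.

N-02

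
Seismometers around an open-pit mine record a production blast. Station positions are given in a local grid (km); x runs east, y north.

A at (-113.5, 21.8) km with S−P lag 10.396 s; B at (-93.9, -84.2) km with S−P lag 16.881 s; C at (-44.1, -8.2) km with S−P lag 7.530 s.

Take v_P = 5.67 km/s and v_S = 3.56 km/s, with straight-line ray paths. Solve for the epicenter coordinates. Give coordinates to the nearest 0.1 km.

(-21.8, 60.3)

Distance from S−P lag: d = Δt · v_P v_S / (v_P − v_S) = Δt · (5.67·3.56)/(5.67−3.56) ≈ 9.5664·Δt.
So d_A = 99.45, d_B = 161.49, d_C = 72.04 km.
Circle about each station: (x + 113.5)² + (y − 21.8)² = 99.45²; (x + 93.9)² + (y + 84.2)² = 161.49²; (x + 44.1)² + (y + 8.2)² = 72.04².
Subtracting pairs of circle equations eliminates x²+y² and gives linear equations (the radical axes):
39.2 x − 212.0 y = -13639.36
138.8 x − 60.0 y = -6644.90
Solving the 2×2 system: x ≈ -21.8, y ≈ 60.3 km.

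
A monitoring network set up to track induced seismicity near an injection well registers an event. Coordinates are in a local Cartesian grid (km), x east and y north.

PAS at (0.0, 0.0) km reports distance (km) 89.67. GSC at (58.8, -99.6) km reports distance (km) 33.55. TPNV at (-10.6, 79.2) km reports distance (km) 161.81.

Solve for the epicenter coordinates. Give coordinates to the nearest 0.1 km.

Circle about each station: x² + y² = 89.67²; (x − 58.8)² + (y + 99.6)² = 33.55²; (x + 10.6)² + (y − 79.2)² = 161.81².
Subtracting pairs of circle equations eliminates x²+y² and gives linear equations (the radical axes):
117.6 x − 199.2 y = 20292.71
-21.2 x + 158.4 y = -11756.77
Solving the 2×2 system: x ≈ 60.6, y ≈ -66.1 km.

60.6 km east, -66.1 km north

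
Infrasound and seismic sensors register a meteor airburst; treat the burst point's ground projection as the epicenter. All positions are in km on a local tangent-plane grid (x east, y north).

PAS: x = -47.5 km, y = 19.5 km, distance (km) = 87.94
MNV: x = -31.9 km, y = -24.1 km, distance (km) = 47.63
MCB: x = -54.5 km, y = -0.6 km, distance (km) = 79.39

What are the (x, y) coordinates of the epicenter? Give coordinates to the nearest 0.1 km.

Circle about each station: (x + 47.5)² + (y − 19.5)² = 87.94²; (x + 31.9)² + (y + 24.1)² = 47.63²; (x + 54.5)² + (y + 0.6)² = 79.39².
Subtracting the PAS equation from the MNV and MCB equations removes the quadratic terms:
31.2 x − 87.2 y = 4426.75
-14.0 x − 40.2 y = 1764.78
Solving the 2×2 system: x ≈ 9.7, y ≈ -47.3 km.
Check against PAS (with the unrounded x, y): √((x + 47.5)²+(y − 19.5)²) = 87.95 ≈ 87.94 km. ✓

9.7 km east, -47.3 km north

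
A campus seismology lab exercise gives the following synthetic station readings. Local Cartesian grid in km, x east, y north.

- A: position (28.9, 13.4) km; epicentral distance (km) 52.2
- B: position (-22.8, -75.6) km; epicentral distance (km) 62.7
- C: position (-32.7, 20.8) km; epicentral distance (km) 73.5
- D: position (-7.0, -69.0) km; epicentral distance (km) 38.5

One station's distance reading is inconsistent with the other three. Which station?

B

Solve using three stations at a time. Using A, C, D (subtract circle equations pairwise → linear system) gives (x, y) ≈ (13.4, -36.4).
Distances from that point to each station vs reported:
  A: calculated 52.2 vs reported 52.2 → residual 0.0 km
  B: calculated 53.4 vs reported 62.7 → residual 9.3 km
  C: calculated 73.5 vs reported 73.5 → residual 0.0 km
  D: calculated 38.5 vs reported 38.5 → residual 0.0 km
A, C, D are mutually consistent (residuals ≈ 0); B is off by 9.3 km.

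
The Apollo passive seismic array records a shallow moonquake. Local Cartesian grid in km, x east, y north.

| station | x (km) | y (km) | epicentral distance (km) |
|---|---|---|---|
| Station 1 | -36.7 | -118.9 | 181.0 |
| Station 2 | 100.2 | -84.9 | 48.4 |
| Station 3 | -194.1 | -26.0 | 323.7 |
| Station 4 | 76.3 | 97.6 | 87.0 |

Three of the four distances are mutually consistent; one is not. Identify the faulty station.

Station 4

Solve using three stations at a time. Using Station 1, Station 2, Station 3 (subtract circle equations pairwise → linear system) gives (x, y) ≈ (129.0, -46.0).
Distances from that point to each station vs reported:
  Station 1: calculated 181.0 vs reported 181.0 → residual 0.0 km
  Station 2: calculated 48.4 vs reported 48.4 → residual 0.0 km
  Station 3: calculated 323.7 vs reported 323.7 → residual 0.0 km
  Station 4: calculated 153.0 vs reported 87.0 → residual 66.0 km
Station 1, Station 2, Station 3 are mutually consistent (residuals ≈ 0); Station 4 is off by 66.0 km.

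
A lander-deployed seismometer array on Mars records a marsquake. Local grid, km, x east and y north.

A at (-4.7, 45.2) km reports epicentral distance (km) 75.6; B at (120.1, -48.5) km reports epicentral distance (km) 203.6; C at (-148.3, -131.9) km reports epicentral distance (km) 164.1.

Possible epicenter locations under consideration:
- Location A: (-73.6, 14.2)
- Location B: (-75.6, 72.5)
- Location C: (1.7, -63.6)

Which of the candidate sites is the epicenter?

For each candidate, compare |candidate − station| to the reported distance:
Location A: residuals A 0.0, B 0.0, C 0.0 → max 0.0 km
Location B: residuals A 0.4, B 26.5, C 52.8 → max 52.8 km
Location C: residuals A 33.4, B 84.2, C 0.7 → max 84.2 km
Only Location A has all residuals ≈ 0.

Location A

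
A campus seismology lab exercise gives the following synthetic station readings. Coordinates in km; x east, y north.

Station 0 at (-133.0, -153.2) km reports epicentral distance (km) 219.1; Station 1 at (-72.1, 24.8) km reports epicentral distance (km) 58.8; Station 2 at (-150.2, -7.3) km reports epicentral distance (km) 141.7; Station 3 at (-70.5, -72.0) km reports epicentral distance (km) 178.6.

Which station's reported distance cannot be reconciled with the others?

Solve using three stations at a time. Using Station 0, Station 1, Station 2 (subtract circle equations pairwise → linear system) gives (x, y) ≈ (-13.7, 30.5).
Distances from that point to each station vs reported:
  Station 0: calculated 219.1 vs reported 219.1 → residual 0.0 km
  Station 1: calculated 58.7 vs reported 58.8 → residual 0.1 km
  Station 2: calculated 141.7 vs reported 141.7 → residual 0.0 km
  Station 3: calculated 117.2 vs reported 178.6 → residual 61.4 km
Station 0, Station 1, Station 2 are mutually consistent (residuals ≈ 0); Station 3 is off by 61.4 km.

Station 3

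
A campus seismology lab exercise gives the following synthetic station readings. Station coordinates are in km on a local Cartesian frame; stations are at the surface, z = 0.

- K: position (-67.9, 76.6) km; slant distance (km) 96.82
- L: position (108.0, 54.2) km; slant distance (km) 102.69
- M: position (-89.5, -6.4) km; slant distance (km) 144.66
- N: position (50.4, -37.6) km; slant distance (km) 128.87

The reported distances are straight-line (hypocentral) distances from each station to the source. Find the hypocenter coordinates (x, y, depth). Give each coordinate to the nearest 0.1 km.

Each station gives a sphere (x−x_i)² + (y−y_i)² + z² = d_i² (stations at z=0).
Subtracting the K sphere from L and M: z² cancels, leaving linear equations in x and y:
351.8 x − 44.8 y = 2952.55
-43.2 x − 166.0 y = -13979.16
Solving: x ≈ 18.503, y ≈ 79.396 km (keep extra digits for the depth step; rounded: 18.5, 79.4).
Then from the K sphere: z² = 96.82² − (x + 67.9)² − (y − 76.6)² with x = 18.503, y = 79.396, so z ≈ 43.598 ≈ 43.6 km.

x ≈ 18.5 km, y ≈ 79.4 km, depth ≈ 43.6 km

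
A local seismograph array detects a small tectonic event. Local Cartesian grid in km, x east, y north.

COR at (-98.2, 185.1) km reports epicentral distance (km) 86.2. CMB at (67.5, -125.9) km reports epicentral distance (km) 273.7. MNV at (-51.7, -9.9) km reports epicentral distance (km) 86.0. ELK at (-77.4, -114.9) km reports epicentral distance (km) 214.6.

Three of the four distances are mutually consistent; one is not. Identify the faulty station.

MNV

Solve using three stations at a time. Using COR, CMB, ELK (subtract circle equations pairwise → linear system) gives (x, y) ≈ (-87.8, 99.5).
Distances from that point to each station vs reported:
  COR: calculated 86.3 vs reported 86.2 → residual 0.1 km
  CMB: calculated 273.7 vs reported 273.7 → residual 0.0 km
  MNV: calculated 115.2 vs reported 86.0 → residual 29.2 km
  ELK: calculated 214.6 vs reported 214.6 → residual 0.0 km
COR, CMB, ELK are mutually consistent (residuals ≈ 0); MNV is off by 29.2 km.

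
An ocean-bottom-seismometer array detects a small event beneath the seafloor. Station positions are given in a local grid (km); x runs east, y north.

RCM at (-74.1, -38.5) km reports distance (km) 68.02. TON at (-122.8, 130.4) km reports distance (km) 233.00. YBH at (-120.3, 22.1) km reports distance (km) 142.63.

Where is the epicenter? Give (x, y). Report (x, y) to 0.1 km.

Circle about each station: (x + 74.1)² + (y + 38.5)² = 68.02²; (x + 122.8)² + (y − 130.4)² = 233.00²; (x + 120.3)² + (y − 22.1)² = 142.63².
Subtracting the RCM equation from the TON and YBH equations removes the quadratic terms:
-97.4 x + 337.8 y = -24551.34
-92.4 x + 121.2 y = -7729.16
Solving the 2×2 system: x ≈ -18.8, y ≈ -78.1 km.

x ≈ -18.8 km, y ≈ -78.1 km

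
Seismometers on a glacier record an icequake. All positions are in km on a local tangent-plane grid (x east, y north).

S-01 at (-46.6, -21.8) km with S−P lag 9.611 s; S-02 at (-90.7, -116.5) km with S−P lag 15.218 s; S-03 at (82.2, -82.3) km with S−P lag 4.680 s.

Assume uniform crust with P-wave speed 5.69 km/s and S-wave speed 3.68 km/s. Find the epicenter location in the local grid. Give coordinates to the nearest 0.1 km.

x ≈ 50.8 km, y ≈ -45.0 km

Distance from S−P lag: d = Δt · v_P v_S / (v_P − v_S) = Δt · (5.69·3.68)/(5.69−3.68) ≈ 10.4175·Δt.
So d_S-01 = 100.12, d_S-02 = 158.53, d_S-03 = 48.75 km.
Circle about each station: (x + 46.6)² + (y + 21.8)² = 100.12²; (x + 90.7)² + (y + 116.5)² = 158.53²; (x − 82.2)² + (y + 82.3)² = 48.75².
Subtracting pairs of circle equations eliminates x²+y² and gives linear equations (the radical axes):
-88.2 x − 189.4 y = 4044.19
257.6 x − 121.0 y = 18530.78
Solving the 2×2 system: x ≈ 50.8, y ≈ -45.0 km.
Check against S-01 (with the unrounded x, y): √((x + 46.6)²+(y + 21.8)²) = 100.12 ≈ 100.12 km. ✓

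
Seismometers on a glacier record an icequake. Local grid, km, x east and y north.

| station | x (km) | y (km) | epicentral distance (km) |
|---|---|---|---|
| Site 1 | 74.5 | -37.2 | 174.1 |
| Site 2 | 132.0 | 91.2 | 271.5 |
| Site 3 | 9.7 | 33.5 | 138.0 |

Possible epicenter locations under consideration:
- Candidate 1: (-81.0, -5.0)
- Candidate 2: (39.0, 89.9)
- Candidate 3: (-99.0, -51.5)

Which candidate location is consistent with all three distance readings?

Candidate 3

For each candidate, compare |candidate − station| to the reported distance:
Candidate 1: residuals Site 1 15.3, Site 2 37.8, Site 3 39.5 → max 39.5 km
Candidate 2: residuals Site 1 42.1, Site 2 178.5, Site 3 74.4 → max 178.5 km
Candidate 3: residuals Site 1 0.0, Site 2 0.0, Site 3 0.0 → max 0.0 km
Only Candidate 3 has all residuals ≈ 0.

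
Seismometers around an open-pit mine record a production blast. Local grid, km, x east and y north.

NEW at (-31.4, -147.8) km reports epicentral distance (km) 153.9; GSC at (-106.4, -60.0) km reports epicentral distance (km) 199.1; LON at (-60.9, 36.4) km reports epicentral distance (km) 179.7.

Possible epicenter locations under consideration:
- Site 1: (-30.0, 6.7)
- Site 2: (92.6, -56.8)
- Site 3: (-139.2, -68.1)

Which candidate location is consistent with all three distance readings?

For each candidate, compare |candidate − station| to the reported distance:
Site 1: residuals NEW 0.6, GSC 97.7, LON 136.8 → max 136.8 km
Site 2: residuals NEW 0.1, GSC 0.1, LON 0.1 → max 0.1 km
Site 3: residuals NEW 19.8, GSC 165.3, LON 49.1 → max 165.3 km
Only Site 2 has all residuals ≈ 0.

Site 2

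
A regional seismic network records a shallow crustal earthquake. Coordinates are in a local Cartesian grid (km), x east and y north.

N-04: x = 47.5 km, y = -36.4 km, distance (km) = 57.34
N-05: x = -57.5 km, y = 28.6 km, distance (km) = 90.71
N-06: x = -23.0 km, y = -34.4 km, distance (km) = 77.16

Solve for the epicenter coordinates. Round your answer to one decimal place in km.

32.7 km east, 19.0 km north

Circle about each station: (x − 47.5)² + (y + 36.4)² = 57.34²; (x + 57.5)² + (y − 28.6)² = 90.71²; (x + 23.0)² + (y + 34.4)² = 77.16².
Subtracting the N-04 equation from the N-05 and N-06 equations removes the quadratic terms:
-210.0 x + 130.0 y = -4397.43
-141.0 x + 4.0 y = -4534.64
Solving the 2×2 system: x ≈ 32.7, y ≈ 19.0 km.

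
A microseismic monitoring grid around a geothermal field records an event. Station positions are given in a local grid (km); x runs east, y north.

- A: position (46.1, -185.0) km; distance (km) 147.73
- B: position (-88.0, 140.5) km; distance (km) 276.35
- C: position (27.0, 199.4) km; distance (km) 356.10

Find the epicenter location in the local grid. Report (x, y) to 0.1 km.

(-93.2, -135.8)

Circle about each station: (x − 46.1)² + (y + 185.0)² = 147.73²; (x + 88.0)² + (y − 140.5)² = 276.35²; (x − 27.0)² + (y − 199.4)² = 356.10².
Subtracting pairs of circle equations eliminates x²+y² and gives linear equations (the radical axes):
-268.2 x + 651.0 y = -63411.13
-38.2 x + 768.8 y = -100843.91
Solving the 2×2 system: x ≈ -93.2, y ≈ -135.8 km.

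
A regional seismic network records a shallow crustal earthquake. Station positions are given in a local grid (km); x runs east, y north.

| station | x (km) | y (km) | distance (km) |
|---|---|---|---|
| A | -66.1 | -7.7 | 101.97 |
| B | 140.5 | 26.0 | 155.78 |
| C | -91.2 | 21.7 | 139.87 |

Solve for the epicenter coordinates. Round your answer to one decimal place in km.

Circle about each station: (x + 66.1)² + (y + 7.7)² = 101.97²; (x − 140.5)² + (y − 26.0)² = 155.78²; (x + 91.2)² + (y − 21.7)² = 139.87².
Subtracting the A equation from the B and C equations removes the quadratic terms:
413.2 x + 67.4 y = 2118.22
-50.2 x + 58.8 y = -4805.91
Solving the 2×2 system: x ≈ 16.2, y ≈ -67.9 km.

x ≈ 16.2 km, y ≈ -67.9 km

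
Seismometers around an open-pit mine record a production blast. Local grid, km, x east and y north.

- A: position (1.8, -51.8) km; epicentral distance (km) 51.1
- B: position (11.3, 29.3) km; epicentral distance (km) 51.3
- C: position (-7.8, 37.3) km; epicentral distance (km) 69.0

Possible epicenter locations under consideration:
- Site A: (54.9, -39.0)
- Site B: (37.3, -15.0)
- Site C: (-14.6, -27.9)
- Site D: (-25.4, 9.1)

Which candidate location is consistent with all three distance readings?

Site B

For each candidate, compare |candidate − station| to the reported distance:
Site A: residuals A 3.5, B 29.7, C 29.8 → max 29.8 km
Site B: residuals A 0.0, B 0.1, C 0.1 → max 0.1 km
Site C: residuals A 22.1, B 11.5, C 3.4 → max 22.1 km
Site D: residuals A 15.6, B 9.4, C 35.8 → max 35.8 km
Only Site B has all residuals ≈ 0.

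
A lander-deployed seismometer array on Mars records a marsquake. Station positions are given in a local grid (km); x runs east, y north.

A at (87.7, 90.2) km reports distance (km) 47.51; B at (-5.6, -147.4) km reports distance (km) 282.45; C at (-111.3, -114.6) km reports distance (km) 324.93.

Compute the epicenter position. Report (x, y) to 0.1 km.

Circle about each station: (x − 87.7)² + (y − 90.2)² = 47.51²; (x + 5.6)² + (y + 147.4)² = 282.45²; (x + 111.3)² + (y + 114.6)² = 324.93².
Subtracting the A equation from the B and C equations removes the quadratic terms:
-186.6 x − 475.2 y = -71590.01
-398.0 x − 409.6 y = -93628.78
Solving the 2×2 system: x ≈ 134.6, y ≈ 97.8 km.

x ≈ 134.6 km, y ≈ 97.8 km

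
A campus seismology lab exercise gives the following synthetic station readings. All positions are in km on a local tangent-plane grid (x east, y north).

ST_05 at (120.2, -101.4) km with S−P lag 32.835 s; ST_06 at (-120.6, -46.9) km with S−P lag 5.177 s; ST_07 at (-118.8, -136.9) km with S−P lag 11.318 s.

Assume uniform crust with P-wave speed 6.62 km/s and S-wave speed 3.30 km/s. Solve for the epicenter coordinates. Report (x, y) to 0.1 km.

x ≈ -93.1 km, y ≈ -67.0 km

Distance from S−P lag: d = Δt · v_P v_S / (v_P − v_S) = Δt · (6.62·3.30)/(6.62−3.30) ≈ 6.5801·Δt.
So d_ST_05 = 216.06, d_ST_06 = 34.07, d_ST_07 = 74.47 km.
Circle about each station: (x − 120.2)² + (y + 101.4)² = 216.06²; (x + 120.6)² + (y + 46.9)² = 34.07²; (x + 118.8)² + (y + 136.9)² = 74.47².
Subtracting pairs of circle equations eliminates x²+y² and gives linear equations (the radical axes):
-481.6 x + 109.0 y = 37535.13
-478.0 x − 71.0 y = 49261.19
Solving the 2×2 system: x ≈ -93.1, y ≈ -67.0 km.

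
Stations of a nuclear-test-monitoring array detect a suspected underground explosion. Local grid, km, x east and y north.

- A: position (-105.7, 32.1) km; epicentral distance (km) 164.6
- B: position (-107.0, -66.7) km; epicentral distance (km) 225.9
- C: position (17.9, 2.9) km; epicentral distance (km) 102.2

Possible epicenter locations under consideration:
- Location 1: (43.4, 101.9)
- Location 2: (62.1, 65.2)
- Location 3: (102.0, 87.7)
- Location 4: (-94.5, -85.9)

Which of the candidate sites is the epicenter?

For each candidate, compare |candidate − station| to the reported distance:
Location 1: residuals A 0.0, B 0.0, C 0.0 → max 0.0 km
Location 2: residuals A 6.4, B 11.4, C 25.8 → max 25.8 km
Location 3: residuals A 50.4, B 33.9, C 17.2 → max 50.4 km
Location 4: residuals A 46.1, B 203.0, C 41.0 → max 203.0 km
Only Location 1 has all residuals ≈ 0.

Location 1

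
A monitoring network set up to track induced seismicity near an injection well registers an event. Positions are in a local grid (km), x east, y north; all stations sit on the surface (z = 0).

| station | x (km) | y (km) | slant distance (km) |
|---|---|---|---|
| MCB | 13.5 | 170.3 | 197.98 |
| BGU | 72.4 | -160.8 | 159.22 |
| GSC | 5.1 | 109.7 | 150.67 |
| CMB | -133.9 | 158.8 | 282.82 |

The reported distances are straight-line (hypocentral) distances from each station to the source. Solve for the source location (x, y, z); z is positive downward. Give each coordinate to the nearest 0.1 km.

(91.6, -7.5, 38.5)

Each station gives a sphere (x−x_i)² + (y−y_i)² + z² = d_i² (stations at z=0).
Subtracting the MCB sphere from BGU and GSC: z² cancels, leaving linear equations in x and y:
117.8 x − 662.2 y = 15759.13
-16.8 x − 121.2 y = -629.61
Solving: x ≈ 91.603, y ≈ -7.503 km (keep extra digits for the depth step; rounded: 91.6, -7.5).
Then from the MCB sphere: z² = 197.98² − (x − 13.5)² − (y − 170.3)² with x = 91.603, y = -7.503, so z ≈ 38.498 ≈ 38.5 km.
Check against CMB (with the unrounded solution): distance 282.83 ≈ 282.82 km. ✓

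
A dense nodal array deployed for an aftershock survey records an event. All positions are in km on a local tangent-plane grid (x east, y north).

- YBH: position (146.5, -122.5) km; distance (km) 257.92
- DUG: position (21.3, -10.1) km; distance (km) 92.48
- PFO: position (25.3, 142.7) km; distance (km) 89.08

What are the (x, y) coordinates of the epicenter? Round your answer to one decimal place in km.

Circle about each station: (x − 146.5)² + (y + 122.5)² = 257.92²; (x − 21.3)² + (y + 10.1)² = 92.48²; (x − 25.3)² + (y − 142.7)² = 89.08².
Subtracting the YBH equation from the DUG and PFO equations removes the quadratic terms:
-250.4 x + 224.8 y = 22057.38
-242.4 x + 530.4 y = 43122.36
Solving the 2×2 system: x ≈ -25.6, y ≈ 69.6 km.

-25.6 km east, 69.6 km north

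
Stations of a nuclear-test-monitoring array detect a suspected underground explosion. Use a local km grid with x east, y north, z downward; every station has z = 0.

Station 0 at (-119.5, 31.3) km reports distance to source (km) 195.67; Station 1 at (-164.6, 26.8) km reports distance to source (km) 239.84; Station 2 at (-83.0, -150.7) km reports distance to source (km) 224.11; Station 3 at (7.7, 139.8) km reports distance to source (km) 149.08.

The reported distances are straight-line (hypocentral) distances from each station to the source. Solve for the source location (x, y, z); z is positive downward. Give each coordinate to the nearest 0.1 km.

Each station gives a sphere (x−x_i)² + (y−y_i)² + z² = d_i² (stations at z=0).
Subtracting the Station 0 sphere from Station 1 and Station 2: z² cancels, leaving linear equations in x and y:
-90.2 x − 9.0 y = -6685.02
73.0 x − 364.0 y = 2401.01
Solving: x ≈ 73.305, y ≈ 8.105 km (keep extra digits for the depth step; rounded: 73.3, 8.1).
Then from the Station 0 sphere: z² = 195.67² − (x + 119.5)² − (y − 31.3)² with x = 73.305, y = 8.105, so z ≈ 23.979 ≈ 24.0 km.

(73.3, 8.1, 24.0)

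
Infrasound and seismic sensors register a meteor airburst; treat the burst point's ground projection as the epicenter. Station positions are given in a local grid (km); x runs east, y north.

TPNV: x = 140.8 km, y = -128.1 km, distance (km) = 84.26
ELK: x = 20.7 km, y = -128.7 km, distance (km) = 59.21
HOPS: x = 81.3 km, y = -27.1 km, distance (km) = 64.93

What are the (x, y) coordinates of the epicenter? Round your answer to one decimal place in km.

(65.6, -90.1)

Circle about each station: (x − 140.8)² + (y + 128.1)² = 84.26²; (x − 20.7)² + (y + 128.7)² = 59.21²; (x − 81.3)² + (y + 27.1)² = 64.93².
Subtracting pairs of circle equations eliminates x²+y² and gives linear equations (the radical axes):
-240.2 x − 1.2 y = -15648.15
-119.0 x + 202.0 y = -26006.31
Solving the 2×2 system: x ≈ 65.6, y ≈ -90.1 km.
Check against TPNV (with the unrounded x, y): √((x − 140.8)²+(y + 128.1)²) = 84.26 ≈ 84.26 km. ✓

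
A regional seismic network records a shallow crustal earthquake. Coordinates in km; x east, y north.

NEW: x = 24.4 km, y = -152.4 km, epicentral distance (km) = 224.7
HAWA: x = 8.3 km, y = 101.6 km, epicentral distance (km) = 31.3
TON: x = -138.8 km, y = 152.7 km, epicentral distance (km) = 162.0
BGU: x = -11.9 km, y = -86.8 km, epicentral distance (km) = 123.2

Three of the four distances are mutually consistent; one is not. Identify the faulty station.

Solve using three stations at a time. Using NEW, HAWA, TON (subtract circle equations pairwise → linear system) gives (x, y) ≈ (1.2, 71.1).
Distances from that point to each station vs reported:
  NEW: calculated 224.7 vs reported 224.7 → residual 0.0 km
  HAWA: calculated 31.3 vs reported 31.3 → residual 0.0 km
  TON: calculated 162.0 vs reported 162.0 → residual 0.0 km
  BGU: calculated 158.4 vs reported 123.2 → residual 35.2 km
NEW, HAWA, TON are mutually consistent (residuals ≈ 0); BGU is off by 35.2 km.

BGU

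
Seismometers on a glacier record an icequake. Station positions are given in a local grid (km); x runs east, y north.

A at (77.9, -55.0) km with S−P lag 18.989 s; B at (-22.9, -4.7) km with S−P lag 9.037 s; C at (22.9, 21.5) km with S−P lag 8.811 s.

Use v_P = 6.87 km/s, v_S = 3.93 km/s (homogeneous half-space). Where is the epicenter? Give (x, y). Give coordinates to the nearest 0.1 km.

x ≈ -35.7 km, y ≈ 77.3 km

Distance from S−P lag: d = Δt · v_P v_S / (v_P − v_S) = Δt · (6.87·3.93)/(6.87−3.93) ≈ 9.1834·Δt.
So d_A = 174.38, d_B = 82.99, d_C = 80.91 km.
Circle about each station: (x − 77.9)² + (y + 55.0)² = 174.38²; (x + 22.9)² + (y + 4.7)² = 82.99²; (x − 22.9)² + (y − 21.5)² = 80.91².
Subtracting the A equation from the B and C equations removes the quadratic terms:
-201.6 x + 100.6 y = 14974.13
-110.0 x + 153.0 y = 15755.21
Solving the 2×2 system: x ≈ -35.7, y ≈ 77.3 km.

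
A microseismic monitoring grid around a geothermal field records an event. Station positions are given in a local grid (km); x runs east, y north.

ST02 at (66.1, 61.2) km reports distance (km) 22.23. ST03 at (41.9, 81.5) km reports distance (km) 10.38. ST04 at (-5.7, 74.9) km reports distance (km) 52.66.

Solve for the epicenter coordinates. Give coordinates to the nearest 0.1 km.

Circle about each station: (x − 66.1)² + (y − 61.2)² = 22.23²; (x − 41.9)² + (y − 81.5)² = 10.38²; (x + 5.7)² + (y − 74.9)² = 52.66².
Subtracting the ST02 equation from the ST03 and ST04 equations removes the quadratic terms:
-48.4 x + 40.6 y = 669.64
-143.6 x + 27.4 y = -4751.05
Solving the 2×2 system: x ≈ 46.9, y ≈ 72.4 km.

(46.9, 72.4)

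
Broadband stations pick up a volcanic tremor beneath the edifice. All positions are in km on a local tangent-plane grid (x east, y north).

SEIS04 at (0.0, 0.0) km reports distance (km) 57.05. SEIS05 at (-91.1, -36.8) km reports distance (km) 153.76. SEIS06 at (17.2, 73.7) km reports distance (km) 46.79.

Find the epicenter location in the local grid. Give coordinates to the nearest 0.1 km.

Circle about each station: x² + y² = 57.05²; (x + 91.1)² + (y + 36.8)² = 153.76²; (x − 17.2)² + (y − 73.7)² = 46.79².
Subtracting the SEIS04 equation from the SEIS05 and SEIS06 equations removes the quadratic terms:
-182.2 x − 73.6 y = -10733.99
34.4 x + 147.4 y = 6792.93
Solving the 2×2 system: x ≈ 44.5, y ≈ 35.7 km.

x ≈ 44.5 km, y ≈ 35.7 km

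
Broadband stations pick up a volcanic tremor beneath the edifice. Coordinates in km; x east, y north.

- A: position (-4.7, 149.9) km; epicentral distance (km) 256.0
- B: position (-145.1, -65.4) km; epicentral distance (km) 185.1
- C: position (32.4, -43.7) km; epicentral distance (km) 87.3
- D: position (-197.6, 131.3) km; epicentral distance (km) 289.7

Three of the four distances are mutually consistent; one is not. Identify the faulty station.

B

Solve using three stations at a time. Using A, C, D (subtract circle equations pairwise → linear system) gives (x, y) ≈ (-29.8, -104.8).
Distances from that point to each station vs reported:
  A: calculated 256.0 vs reported 256.0 → residual 0.0 km
  B: calculated 121.8 vs reported 185.1 → residual 63.3 km
  C: calculated 87.2 vs reported 87.3 → residual 0.1 km
  D: calculated 289.7 vs reported 289.7 → residual 0.0 km
A, C, D are mutually consistent (residuals ≈ 0); B is off by 63.3 km.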